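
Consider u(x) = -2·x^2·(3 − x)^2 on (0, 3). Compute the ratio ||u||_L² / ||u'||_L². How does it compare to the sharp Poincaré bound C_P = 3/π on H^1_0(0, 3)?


||u||_L² / ||u'||_L² = sqrt(3)/2 < C_P = 3/π.

u(x) = -2·x^2·(3 − x)^2, so u'(x) = 4*x*(x*(3 - x) - (x - 3)^2).
u(x) = -2·x^2·(3 − x)^2 vanishes at x = 0 and x = 3, so u ∈ H^1_0(0, 3). Differentiate via the product rule and integrate the resulting polynomials term by term.
  ∫_0^3 u² dx = ∫_0^3 (4*x^8 - 48*x^7 + 216*x^6 - 432*x^5 + 324*x^4) dx. Term by term:
    ∫_0^3 4*x^8 dx = 8748;  ∫_0^3 -48*x^7 dx = -39366;  ∫_0^3 216*x^6 dx = 472392/7;
    ∫_0^3 -432*x^5 dx = -52488;  ∫_0^3 324*x^4 dx = 78732/5.
  Sum: 8748 − 39366 + 472392/7 − 52488 + 78732/5 = 4374/35.
  ∫_0^3 (u')² dx = ∫_0^3 (64*x^6 - 576*x^5 + 1872*x^4 - 2592*x^3 + 1296*x^2) dx. Term by term:
    ∫_0^3 64*x^6 dx = 139968/7;  ∫_0^3 -576*x^5 dx = -69984;  ∫_0^3 1872*x^4 dx = 454896/5;
    ∫_0^3 -2592*x^3 dx = -52488;  ∫_0^3 1296*x^2 dx = 11664.
  Sum: 139968/7 − 69984 + 454896/5 − 52488 + 11664 = 5832/35.
∫_0^3 u² dx = 4374/35, so ||u||_L² = 27*sqrt(210)/35.
∫_0^3 (u')² dx = 5832/35, so ||u'||_L² = 54*sqrt(70)/35.
Ratio ||u||_L² / ||u'||_L² = sqrt(3)/2.
Sharp Poincaré constant on H^1_0(0, 3) is C_P = L/π = 3/π, achieved by sin(π/3·x).
A polynomial bump cannot attain the sharp Poincaré constant (only the first sine eigenfunction does), so the ratio is strictly less than C_P, consistent with ||u||_L² ≤ C_P ||u'||_L².


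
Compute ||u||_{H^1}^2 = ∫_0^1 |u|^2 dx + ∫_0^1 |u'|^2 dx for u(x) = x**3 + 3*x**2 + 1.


||u||_{H^1}^2 = 2047/70

The H^1 norm (squared) on an interval (0, L) is
  ||u||_{H^1}^2 = ∫_0^L u(x)^2 dx + ∫_0^L u'(x)^2 dx.
Compute u'(x) = 3*x**2 + 6*x.
Then u(x)^2 = x**6 + 6*x**5 + 9*x**4 + 2*x**3 + 6*x**2 + 1 and u'(x)^2 = 9*x**4 + 36*x**3 + 36*x**2.
Integrate each monomial from 0 to 1 using ∫_0^1 c·x^n dx = c·1^(n+1)/(n+1):
  ∫_0^1 u(x)^2 dx = ∫_0^1 (x^6 + 6*x^5 + 9*x^4 + 2*x^3 + 6*x^2 + 1) dx. Term by term:
    ∫_0^1 x^6 dx = 1/7;  ∫_0^1 6*x^5 dx = 1;  ∫_0^1 9*x^4 dx = 9/5;
    ∫_0^1 2*x^3 dx = 1/2;  ∫_0^1 6*x^2 dx = 2;  ∫_0^1 1 dx = 1.
  Sum: 1/7 + 1 + 9/5 + 1/2 + 2 + 1 = 451/70.
  ∫_0^1 u'(x)^2 dx = ∫_0^1 (9*x^4 + 36*x^3 + 36*x^2) dx. Term by term:
    ∫_0^1 9*x^4 dx = 9/5;  ∫_0^1 36*x^3 dx = 9;  ∫_0^1 36*x^2 dx = 12.
  Sum: 9/5 + 9 + 12 = 114/5.
Adding: ||u||_{H^1}^2 = 451/70 + 114/5 = 2047/70.


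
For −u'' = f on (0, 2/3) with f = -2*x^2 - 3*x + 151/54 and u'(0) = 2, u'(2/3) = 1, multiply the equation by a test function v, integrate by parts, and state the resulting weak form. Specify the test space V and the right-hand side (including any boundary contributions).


V = H^1(0, 2/3) (v unrestricted at boundary; u is determined up to an additive constant); weak form: ∫_0^2/3 u'v' dx = ∫_0^2/3 (-2*x^2 - 3*x + 151/54) v dx + v(2/3) − 2·v(0) for all v ∈ V.

Multiply both sides by a test function v and integrate from 0 to 2/3:
  ∫_0^2/3 −u''(x) v(x) dx = ∫_0^2/3 f(x) v(x) dx.
Integrate the LHS by parts once:
  ∫_0^2/3 −u'' v dx = −[u'(x) v(x)]_0^2/3 + ∫_0^2/3 u'(x) v'(x) dx.
Thus ∫_0^2/3 u'(x) v'(x) dx = ∫_0^2/3 f(x) v(x) dx + [u'(x) v(x)]_0^2/3.
Choose V so that boundary terms are either known or forced to vanish.
u has inhomogeneous Neumann u'(0) = 2, u'(2/3) = 1. [u' v]_0^2/3 = (1)·v(2/3) − (2)·v(0) = v(2/3) − 2·v(0). Take V = H^1(0, 2/3); boundary term becomes part of RHS.
Weak formulation: find u (satisfying any essential BC) such that ∫_0^2/3 u'(x) v'(x) dx = ∫_0^2/3 f v dx + v(2/3) − 2·v(0) for all v ∈ V (Neumann data are natural BCs: they enter the RHS as boundary terms).
Substituting f(x) = -2*x^2 - 3*x + 151/54, the right-hand side is ∫_0^2/3 (-2*x^2 - 3*x + 151/54) v dx + v(2/3) − 2·v(0).
Compatibility check (pure Neumann): taking v ≡ 1 ∈ V gives 0 = ∫_0^2/3 f dx + (1) − (2), i.e. ∫_0^2/3 f dx must equal u'(0) − u'(2/3) = 1. Indeed ∫_0^2/3 (-2*x^2 - 3*x + 151/54) dx = 1, so the data are compatible. The solution is then unique only up to an additive constant (fix it e.g. by requiring ∫_0^2/3 u dx = 0).


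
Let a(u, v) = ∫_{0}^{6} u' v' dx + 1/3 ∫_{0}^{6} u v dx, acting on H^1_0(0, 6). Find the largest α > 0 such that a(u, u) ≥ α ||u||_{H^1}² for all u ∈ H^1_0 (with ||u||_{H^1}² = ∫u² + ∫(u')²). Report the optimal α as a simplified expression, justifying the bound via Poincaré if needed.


α = (π^2 + 12)/(π^2 + 36)

Coercivity of a(·,·) on H^1_0(0, 6) means a(u, u) ≥ α ||u||_{H^1}² for every u ∈ H^1_0.
The interval has length L = 6, and Poincaré/coercivity depend only on L. Here a(u, u) = ∫(u')² + (1/3)·∫u².
Here 0 < c = 1/3 < 1. The condition a(u,u) ≥ α||u||_{H^1}² reads (1−α)∫(u')² ≥ (α−c)∫u². Any admissible α is ≤ 1 (rapidly oscillating u have ∫u²/∫(u')² → 0), and α = 1 would force 0 ≥ (1−c)∫u², impossible since c < 1; so 1−α > 0. By the sharp Poincaré inequality on H^1_0 of an interval of length L, ∫(u')² ≥ (π/L)²∫u² with equality for the first sine mode sin(π(x−x₀)/L) (x₀ the left endpoint), so the inequality holds for all u iff (1−α)(π/L)² ≥ α − c, i.e. α ≤ ((π/L)² + c)/((π/L)² + 1) = (1 + c(L/π)²)/(1 + (L/π)²). With (π/L)² = π^2/36 and c = 1/3, the largest admissible constant is α = ((π/L)² + c)/((π/L)² + 1).
Simplifying, α = (π^2 + 12)/(π^2 + 36).


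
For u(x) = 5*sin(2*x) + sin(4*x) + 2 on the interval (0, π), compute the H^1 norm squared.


||u||_{H^1(0,π)}^2 = 75*π

u'(x) = 10*cos(2*x) + 4*cos(4*x).
Expand u² and (u')² and integrate term by term on (0, π), using: for integers n ≥ 1, ∫_0^π sin²(nx) dx = ∫_0^π cos²(nx) dx = π/2; for n ≠ n', ∫_0^π sin(nx)sin(n'x) dx = ∫_0^π cos(nx)cos(n'x) dx = 0; and by product-to-sum, ∫_0^π sin(nx)cos(n'x) dx = ½∫_0^π [sin((n+n')x) + sin((n−n')x)] dx, which is 0 when n+n' is even and 2n/(n²−n'²) when n+n' is odd (it need not vanish on (0, π)). For the constant mode: ∫_0^π 1 dx = π, ∫_0^π cos(nx) dx = 0, ∫_0^π sin(nx) dx = (1−(−1)^n)/n.
  u² squared terms: (2)²·∫1 dx = 4·π = 4*π;  (5)²·∫sin(2x)² dx = 25·π/2 = 25*π/2;  (1)²·∫sin(4x)² dx = 1·π/2 = π/2.
  u² cross terms: 2·(2)·(5)·∫1·sin(2x) dx = 20·(0) = 0;  2·(2)·(1)·∫1·sin(4x) dx = 4·(0) = 0;  2·(5)·(1)·∫sin(2x)·sin(4x) dx = 10·(0) = 0.
  So ∫_0^π u² dx = 4*π + 25*π/2 + π/2 + 0 + 0 + 0 = 17*π.
  (u')² squared terms: (4)²·∫cos(4x)² dx = 16·π/2 = 8*π;  (10)²·∫cos(2x)² dx = 100·π/2 = 50*π.
  (u')² cross terms: 2·(4)·(10)·∫cos(4x)·cos(2x) dx = 80·(0) = 0.
  So ∫_0^π (u')² dx = 8*π + 50*π + 0 = 58*π.
||u||_{H^1}^2 = (17*π) + (58*π) = 75*π.


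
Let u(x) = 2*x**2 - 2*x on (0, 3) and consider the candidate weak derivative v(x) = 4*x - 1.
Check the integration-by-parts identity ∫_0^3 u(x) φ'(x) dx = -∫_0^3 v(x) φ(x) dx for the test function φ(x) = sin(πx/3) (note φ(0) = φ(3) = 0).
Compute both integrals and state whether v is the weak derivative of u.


LHS = -24/π, RHS = -30/π. No, v is not the weak derivative of u.

u(x) = 2*x**2 - 2*x, classical derivative u'(x) = 4*x - 2.
φ(x) = sin(πx/3), so φ'(x) = π*cos(π*x/3)/3.
Note φ(0) = φ(3) = 0, so the boundary term u·φ vanishes.
LHS = ∫_0^3 u(x) φ'(x) dx = ∫_0^3 (2*π*x^2*cos(π*x/3)/3 - 2*π*x*cos(π*x/3)/3) dx. Term by term:
  ∫_0^3 -2*π*x*cos(π*x/3)/3 dx = 12/π;  ∫_0^3 2*π*x^2*cos(π*x/3)/3 dx = -36/π.
Sum: 12/π − 36/π = -24/π.
So LHS = -24/π.
∫_0^3 v(x) φ(x) dx = ∫_0^3 (4*x*sin(π*x/3) - sin(π*x/3)) dx. Term by term:
  ∫_0^3 -sin(π*x/3) dx = -6/π;  ∫_0^3 4*x*sin(π*x/3) dx = 36/π.
Sum: -6/π + 36/π = 30/π.
So RHS = -∫_0^3 v(x) φ(x) dx = -30/π.
LHS − RHS = 6/π ≠ 0, so the identity fails.
(For a valid weak derivative the identity must hold for EVERY test function, in particular this one. The failure shows v is NOT the weak derivative of u.)
Correct weak derivative would be u'(x) = 4*x - 2.


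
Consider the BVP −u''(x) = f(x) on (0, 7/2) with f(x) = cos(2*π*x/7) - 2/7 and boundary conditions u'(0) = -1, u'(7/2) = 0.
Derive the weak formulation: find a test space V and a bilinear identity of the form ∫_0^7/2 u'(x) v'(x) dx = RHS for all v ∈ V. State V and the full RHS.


V = H^1(0, 7/2) (v unrestricted at boundary; u is determined up to an additive constant); weak form: ∫_0^7/2 u'v' dx = ∫_0^7/2 (cos(2*π*x/7) - 2/7) v dx + v(0) for all v ∈ V.

Multiply both sides by a test function v and integrate from 0 to 7/2:
  ∫_0^7/2 −u''(x) v(x) dx = ∫_0^7/2 f(x) v(x) dx.
Integrate the LHS by parts once:
  ∫_0^7/2 −u'' v dx = −[u'(x) v(x)]_0^7/2 + ∫_0^7/2 u'(x) v'(x) dx.
Thus ∫_0^7/2 u'(x) v'(x) dx = ∫_0^7/2 f(x) v(x) dx + [u'(x) v(x)]_0^7/2.
Choose V so that boundary terms are either known or forced to vanish.
u has inhomogeneous Neumann u'(0) = -1, u'(7/2) = 0. [u' v]_0^7/2 = (0)·v(7/2) − (-1)·v(0) = v(0). Take V = H^1(0, 7/2); boundary term becomes part of RHS.
Weak formulation: find u (satisfying any essential BC) such that ∫_0^7/2 u'(x) v'(x) dx = ∫_0^7/2 f v dx + v(0) for all v ∈ V (Neumann data are natural BCs: they enter the RHS as boundary terms).
Substituting f(x) = cos(2*π*x/7) - 2/7, the right-hand side is ∫_0^7/2 (cos(2*π*x/7) - 2/7) v dx + v(0).
Compatibility check (pure Neumann): taking v ≡ 1 ∈ V gives 0 = ∫_0^7/2 f dx + (0) − (-1), i.e. ∫_0^7/2 f dx must equal u'(0) − u'(7/2) = -1. Indeed ∫_0^7/2 (cos(2*π*x/7) - 2/7) dx = -1, so the data are compatible. The solution is then unique only up to an additive constant (fix it e.g. by requiring ∫_0^7/2 u dx = 0).


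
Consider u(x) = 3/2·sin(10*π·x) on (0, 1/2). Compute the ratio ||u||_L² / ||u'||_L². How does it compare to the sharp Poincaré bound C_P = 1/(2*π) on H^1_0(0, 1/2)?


||u||_L² / ||u'||_L² = 1/(10*π) < C_P = 1/(2*π).

u(x) = 3/2·sin(10*π·x), so u'(x) = 15*π*cos(10*π*x).
Writing u(x) = A·sin(kπx/L) with A = 3/2 and k = 5, use ∫_0^L sin²(kπx/L) dx = L/2 and ∫_0^L cos²(kπx/L) dx = L/2.
u² = 9/4·sin²(10*π·x) and (u')² = 225*π^2·cos²(10*π·x), and each of sin², cos² integrates to L/2 = 1/4 over (0, 1/2).
∫_0^1/2 u² dx = 9/16, so ||u||_L² = 3/4.
∫_0^1/2 (u')² dx = 225*π^2/4, so ||u'||_L² = 15*π/2.
Ratio ||u||_L² / ||u'||_L² = 1/(10*π).
Sharp Poincaré constant on H^1_0(0, 1/2) is C_P = L/π = 1/(2*π), achieved by sin(2*π·x).
This is the k = 5 harmonic; the ratio L/(kπ) is strictly less than C_P = L/π, consistent with the sharp inequality ||u||_L² ≤ C_P ||u'||_L².


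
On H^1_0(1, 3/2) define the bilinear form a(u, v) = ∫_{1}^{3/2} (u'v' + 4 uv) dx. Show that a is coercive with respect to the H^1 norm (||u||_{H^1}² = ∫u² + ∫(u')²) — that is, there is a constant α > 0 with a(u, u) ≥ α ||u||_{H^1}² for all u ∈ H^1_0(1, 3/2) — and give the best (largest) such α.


α = 1

Coercivity of a(·,·) on H^1_0(1, 3/2) means a(u, u) ≥ α ||u||_{H^1}² for every u ∈ H^1_0.
The interval has length L = 1/2, and Poincaré/coercivity depend only on L. Here a(u, u) = ∫(u')² + (4)·∫u².
Here c = 4 ≥ 1, so a(u,u) = ∫(u')² + c∫u² ≥ ∫(u')² + ∫u² = ||u||_{H^1}², i.e. α = 1 works. No larger α is possible: a(u,u) ≥ α||u||_{H^1}² means (1−α)∫(u')² ≥ (α−c)∫u², and for the modes u_n = sin(nπ(x−x₀)/L) (x₀ the left endpoint) one has ∫u_n²/∫(u_n')² = (L/(nπ))² → 0, so a(u_n,u_n)/||u_n||_{H^1}² → 1. Hence the optimal constant is α = 1.
Therefore α = 1.


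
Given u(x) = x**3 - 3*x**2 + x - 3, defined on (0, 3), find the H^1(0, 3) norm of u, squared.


||u||_{H^1}^2 = 570/7

The H^1 norm (squared) on an interval (0, L) is
  ||u||_{H^1}^2 = ∫_0^L u(x)^2 dx + ∫_0^L u'(x)^2 dx.
Compute u'(x) = 3*x**2 - 6*x + 1.
Then u(x)^2 = x**6 - 6*x**5 + 11*x**4 - 12*x**3 + 19*x**2 - 6*x + 9 and u'(x)^2 = 9*x**4 - 36*x**3 + 42*x**2 - 12*x + 1.
Integrate each monomial from 0 to 3 using ∫_0^3 c·x^n dx = c·3^(n+1)/(n+1):
  ∫_0^3 u(x)^2 dx = ∫_0^3 (x^6 - 6*x^5 + 11*x^4 - 12*x^3 + 19*x^2 - 6*x + 9) dx. Term by term:
    ∫_0^3 x^6 dx = 2187/7;  ∫_0^3 -6*x^5 dx = -729;  ∫_0^3 11*x^4 dx = 2673/5;
    ∫_0^3 -12*x^3 dx = -243;  ∫_0^3 19*x^2 dx = 171;  ∫_0^3 -6*x dx = -27;
    ∫_0^3 9 dx = 27.
  Sum: 2187/7 − 729 + 2673/5 − 243 + 171 − 27 + 27 = 1611/35.
  ∫_0^3 u'(x)^2 dx = ∫_0^3 (9*x^4 - 36*x^3 + 42*x^2 - 12*x + 1) dx. Term by term:
    ∫_0^3 9*x^4 dx = 2187/5;  ∫_0^3 -36*x^3 dx = -729;  ∫_0^3 42*x^2 dx = 378;
    ∫_0^3 -12*x dx = -54;  ∫_0^3 1 dx = 3.
  Sum: 2187/5 − 729 + 378 − 54 + 3 = 177/5.
Adding: ||u||_{H^1}^2 = 1611/35 + 177/5 = 570/7.


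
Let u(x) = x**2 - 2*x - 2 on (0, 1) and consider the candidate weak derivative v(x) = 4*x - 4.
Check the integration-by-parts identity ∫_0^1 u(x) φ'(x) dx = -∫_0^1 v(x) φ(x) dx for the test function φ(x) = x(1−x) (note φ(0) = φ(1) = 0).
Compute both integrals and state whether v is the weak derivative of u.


LHS = 1/6, RHS = 1/3. No, v is not the weak derivative of u.

u(x) = x**2 - 2*x - 2, classical derivative u'(x) = 2*x - 2.
φ(x) = x(1−x), so φ'(x) = 1 - 2*x.
Note φ(0) = φ(1) = 0, so the boundary term u·φ vanishes.
LHS = ∫_0^1 u(x) φ'(x) dx = ∫_0^1 (-2*x^3 + 5*x^2 + 2*x - 2) dx. Term by term:
  ∫_0^1 -2*x^3 dx = -1/2;  ∫_0^1 5*x^2 dx = 5/3;  ∫_0^1 2*x dx = 1;
  ∫_0^1 -2 dx = -2.
Sum: -1/2 + 5/3 + 1 − 2 = 1/6.
So LHS = 1/6.
∫_0^1 v(x) φ(x) dx = ∫_0^1 (-4*x^3 + 8*x^2 - 4*x) dx. Term by term:
  ∫_0^1 -4*x^3 dx = -1;  ∫_0^1 8*x^2 dx = 8/3;  ∫_0^1 -4*x dx = -2.
Sum: -1 + 8/3 − 2 = -1/3.
So RHS = -∫_0^1 v(x) φ(x) dx = 1/3.
LHS − RHS = -1/6 ≠ 0, so the identity fails.
(For a valid weak derivative the identity must hold for EVERY test function, in particular this one. The failure shows v is NOT the weak derivative of u.)
Correct weak derivative would be u'(x) = 2*x - 2.


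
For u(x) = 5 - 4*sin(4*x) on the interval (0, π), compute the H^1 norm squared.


||u||_{H^1(0,π)}^2 = 161*π

u'(x) = -16*cos(4*x).
Expand u² and (u')² and integrate term by term on (0, π), using: for integers n ≥ 1, ∫_0^π sin²(nx) dx = ∫_0^π cos²(nx) dx = π/2; for n ≠ n', ∫_0^π sin(nx)sin(n'x) dx = ∫_0^π cos(nx)cos(n'x) dx = 0; and by product-to-sum, ∫_0^π sin(nx)cos(n'x) dx = ½∫_0^π [sin((n+n')x) + sin((n−n')x)] dx, which is 0 when n+n' is even and 2n/(n²−n'²) when n+n' is odd (it need not vanish on (0, π)). For the constant mode: ∫_0^π 1 dx = π, ∫_0^π cos(nx) dx = 0, ∫_0^π sin(nx) dx = (1−(−1)^n)/n.
  u² squared terms: (5)²·∫1 dx = 25·π = 25*π;  (-4)²·∫sin(4x)² dx = 16·π/2 = 8*π.
  u² cross terms: 2·(5)·(-4)·∫1·sin(4x) dx = -40·(0) = 0.
  So ∫_0^π u² dx = 25*π + 8*π + 0 = 33*π.
  (u')² squared terms: (-16)²·∫cos(4x)² dx = 256·π/2 = 128*π.
  So ∫_0^π (u')² dx = 128*π.
||u||_{H^1}^2 = (33*π) + (128*π) = 161*π.


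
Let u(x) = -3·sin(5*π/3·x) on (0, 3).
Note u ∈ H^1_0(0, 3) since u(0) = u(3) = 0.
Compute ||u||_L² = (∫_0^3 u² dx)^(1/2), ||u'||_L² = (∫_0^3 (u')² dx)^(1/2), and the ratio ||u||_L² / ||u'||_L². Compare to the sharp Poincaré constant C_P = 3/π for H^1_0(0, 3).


||u||_L² / ||u'||_L² = 3/(5*π) < C_P = 3/π.

u(x) = -3·sin(5*π/3·x), so u'(x) = -5*π*cos(5*π*x/3).
Writing u(x) = A·sin(kπx/L) with A = -3 and k = 5, use ∫_0^L sin²(kπx/L) dx = L/2 and ∫_0^L cos²(kπx/L) dx = L/2.
u² = 9·sin²(5*π/3·x) and (u')² = 25*π^2·cos²(5*π/3·x), and each of sin², cos² integrates to L/2 = 3/2 over (0, 3).
∫_0^3 u² dx = 27/2, so ||u||_L² = 3*sqrt(6)/2.
∫_0^3 (u')² dx = 75*π^2/2, so ||u'||_L² = 5*sqrt(6)*π/2.
Ratio ||u||_L² / ||u'||_L² = 3/(5*π).
Sharp Poincaré constant on H^1_0(0, 3) is C_P = L/π = 3/π, achieved by sin(π/3·x).
This is the k = 5 harmonic; the ratio L/(kπ) is strictly less than C_P = L/π, consistent with the sharp inequality ||u||_L² ≤ C_P ||u'||_L².


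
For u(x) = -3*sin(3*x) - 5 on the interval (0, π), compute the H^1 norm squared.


||u||_{H^1(0,π)}^2 = 20 + 70*π

u'(x) = -9*cos(3*x).
Expand u² and (u')² and integrate term by term on (0, π), using: for integers n ≥ 1, ∫_0^π sin²(nx) dx = ∫_0^π cos²(nx) dx = π/2; for n ≠ n', ∫_0^π sin(nx)sin(n'x) dx = ∫_0^π cos(nx)cos(n'x) dx = 0; and by product-to-sum, ∫_0^π sin(nx)cos(n'x) dx = ½∫_0^π [sin((n+n')x) + sin((n−n')x)] dx, which is 0 when n+n' is even and 2n/(n²−n'²) when n+n' is odd (it need not vanish on (0, π)). For the constant mode: ∫_0^π 1 dx = π, ∫_0^π cos(nx) dx = 0, ∫_0^π sin(nx) dx = (1−(−1)^n)/n.
  u² squared terms: (-5)²·∫1 dx = 25·π = 25*π;  (-3)²·∫sin(3x)² dx = 9·π/2 = 9*π/2.
  u² cross terms: 2·(-5)·(-3)·∫1·sin(3x) dx = 30·(2/3) = 20.
  So ∫_0^π u² dx = 25*π + 9*π/2 + 20 = 20 + 59*π/2.
  (u')² squared terms: (-9)²·∫cos(3x)² dx = 81·π/2 = 81*π/2.
  So ∫_0^π (u')² dx = 81*π/2.
||u||_{H^1}^2 = (20 + 59*π/2) + (81*π/2) = 20 + 70*π.


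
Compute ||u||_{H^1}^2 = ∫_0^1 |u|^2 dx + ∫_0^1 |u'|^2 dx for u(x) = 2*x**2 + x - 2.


||u||_{H^1}^2 = 59/5

The H^1 norm (squared) on an interval (0, L) is
  ||u||_{H^1}^2 = ∫_0^L u(x)^2 dx + ∫_0^L u'(x)^2 dx.
Compute u'(x) = 4*x + 1.
Then u(x)^2 = 4*x**4 + 4*x**3 - 7*x**2 - 4*x + 4 and u'(x)^2 = 16*x**2 + 8*x + 1.
Integrate each monomial from 0 to 1 using ∫_0^1 c·x^n dx = c·1^(n+1)/(n+1):
  ∫_0^1 u(x)^2 dx = ∫_0^1 (4*x^4 + 4*x^3 - 7*x^2 - 4*x + 4) dx. Term by term:
    ∫_0^1 4*x^4 dx = 4/5;  ∫_0^1 4*x^3 dx = 1;  ∫_0^1 -7*x^2 dx = -7/3;
    ∫_0^1 -4*x dx = -2;  ∫_0^1 4 dx = 4.
  Sum: 4/5 + 1 − 7/3 − 2 + 4 = 22/15.
  ∫_0^1 u'(x)^2 dx = ∫_0^1 (16*x^2 + 8*x + 1) dx. Term by term:
    ∫_0^1 16*x^2 dx = 16/3;  ∫_0^1 8*x dx = 4;  ∫_0^1 1 dx = 1.
  Sum: 16/3 + 4 + 1 = 31/3.
Adding: ||u||_{H^1}^2 = 22/15 + 31/3 = 59/5.


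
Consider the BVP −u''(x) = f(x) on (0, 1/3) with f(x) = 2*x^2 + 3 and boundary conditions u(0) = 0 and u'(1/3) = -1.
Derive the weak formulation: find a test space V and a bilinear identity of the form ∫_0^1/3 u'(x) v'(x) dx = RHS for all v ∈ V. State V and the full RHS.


V = {v ∈ H^1(0, 1/3) : v(0) = 0} (test functions vanish at x = 0 where u is specified); weak form: ∫_0^1/3 u'v' dx = ∫_0^1/3 (2*x^2 + 3) v dx − v(1/3) for all v ∈ V.

Multiply both sides by a test function v and integrate from 0 to 1/3:
  ∫_0^1/3 −u''(x) v(x) dx = ∫_0^1/3 f(x) v(x) dx.
Integrate the LHS by parts once:
  ∫_0^1/3 −u'' v dx = −[u'(x) v(x)]_0^1/3 + ∫_0^1/3 u'(x) v'(x) dx.
Thus ∫_0^1/3 u'(x) v'(x) dx = ∫_0^1/3 f(x) v(x) dx + [u'(x) v(x)]_0^1/3.
Choose V so that boundary terms are either known or forced to vanish.
Mixed BC: u(0) = 0 (Dirichlet) and u'(1/3) = -1 (Neumann). Define V = {v ∈ H^1(0, 1/3) : v(0) = 0}. Then [u' v]_0^1/3 = u'(1/3)·v(1/3) − u'(0)·0 = − v(1/3).
Weak formulation: find u (satisfying any essential BC) such that ∫_0^1/3 u'(x) v'(x) dx = ∫_0^1/3 f v dx − v(1/3) for all v ∈ V (Dirichlet at 0 absorbed into V; Neumann datum at x = 1/3 contributes the boundary term).
Substituting f(x) = 2*x^2 + 3, the right-hand side is ∫_0^1/3 (2*x^2 + 3) v dx − v(1/3).


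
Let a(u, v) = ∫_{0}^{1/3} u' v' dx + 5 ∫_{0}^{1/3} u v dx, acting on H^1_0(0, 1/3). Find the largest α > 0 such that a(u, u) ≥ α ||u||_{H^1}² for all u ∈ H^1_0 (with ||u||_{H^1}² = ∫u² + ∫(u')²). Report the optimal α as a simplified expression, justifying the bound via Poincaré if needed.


α = 1

Coercivity of a(·,·) on H^1_0(0, 1/3) means a(u, u) ≥ α ||u||_{H^1}² for every u ∈ H^1_0.
The interval has length L = 1/3, and Poincaré/coercivity depend only on L. Here a(u, u) = ∫(u')² + (5)·∫u².
Here c = 5 ≥ 1, so a(u,u) = ∫(u')² + c∫u² ≥ ∫(u')² + ∫u² = ||u||_{H^1}², i.e. α = 1 works. No larger α is possible: a(u,u) ≥ α||u||_{H^1}² means (1−α)∫(u')² ≥ (α−c)∫u², and for the modes u_n = sin(nπ(x−x₀)/L) (x₀ the left endpoint) one has ∫u_n²/∫(u_n')² = (L/(nπ))² → 0, so a(u_n,u_n)/||u_n||_{H^1}² → 1. Hence the optimal constant is α = 1.
Therefore α = 1.


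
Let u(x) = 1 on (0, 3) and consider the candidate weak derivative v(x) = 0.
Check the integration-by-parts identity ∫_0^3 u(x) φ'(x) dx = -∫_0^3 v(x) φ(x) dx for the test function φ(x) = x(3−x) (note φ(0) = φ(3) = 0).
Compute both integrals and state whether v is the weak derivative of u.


LHS = 0, RHS = 0. Yes, v = u' weakly.

u(x) = 1, classical derivative u'(x) = 0.
φ(x) = x(3−x), so φ'(x) = 3 - 2*x.
Note φ(0) = φ(3) = 0, so the boundary term u·φ vanishes.
LHS = ∫_0^3 u(x) φ'(x) dx = ∫_0^3 (3 - 2*x) dx. Term by term:
  ∫_0^3 -2*x dx = -9;  ∫_0^3 3 dx = 9.
Sum: -9 + 9 = 0.
So LHS = 0.
∫_0^3 v(x) φ(x) dx = ∫_0^3 (0) dx. Term by term:
  ∫_0^3 0 dx = 0.
So RHS = -∫_0^3 v(x) φ(x) dx = 0.
LHS = RHS, so the identity holds for this test φ.
Moreover u is smooth here and v(x) = u'(x) = 0 pointwise, so the identity holds for every test function. Hence v is the weak derivative of u.


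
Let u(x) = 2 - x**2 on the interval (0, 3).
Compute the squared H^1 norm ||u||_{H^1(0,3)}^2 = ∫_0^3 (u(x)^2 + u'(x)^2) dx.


||u||_{H^1}^2 = 303/5

The H^1 norm (squared) on an interval (0, L) is
  ||u||_{H^1}^2 = ∫_0^L u(x)^2 dx + ∫_0^L u'(x)^2 dx.
Compute u'(x) = -2*x.
Then u(x)^2 = x**4 - 4*x**2 + 4 and u'(x)^2 = 4*x**2.
Integrate each monomial from 0 to 3 using ∫_0^3 c·x^n dx = c·3^(n+1)/(n+1):
  ∫_0^3 u(x)^2 dx = ∫_0^3 (x^4 - 4*x^2 + 4) dx. Term by term:
    ∫_0^3 x^4 dx = 243/5;  ∫_0^3 -4*x^2 dx = -36;  ∫_0^3 4 dx = 12.
  Sum: 243/5 − 36 + 12 = 123/5.
  ∫_0^3 u'(x)^2 dx = ∫_0^3 (4*x^2) dx. Term by term:
    ∫_0^3 4*x^2 dx = 36.
Adding: ||u||_{H^1}^2 = 123/5 + 36 = 303/5.


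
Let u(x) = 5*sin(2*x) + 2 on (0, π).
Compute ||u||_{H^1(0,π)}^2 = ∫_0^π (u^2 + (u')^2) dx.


||u||_{H^1(0,π)}^2 = 133*π/2

u'(x) = 10*cos(2*x).
Expand u² and (u')² and integrate term by term on (0, π), using: for integers n ≥ 1, ∫_0^π sin²(nx) dx = ∫_0^π cos²(nx) dx = π/2; for n ≠ n', ∫_0^π sin(nx)sin(n'x) dx = ∫_0^π cos(nx)cos(n'x) dx = 0; and by product-to-sum, ∫_0^π sin(nx)cos(n'x) dx = ½∫_0^π [sin((n+n')x) + sin((n−n')x)] dx, which is 0 when n+n' is even and 2n/(n²−n'²) when n+n' is odd (it need not vanish on (0, π)). For the constant mode: ∫_0^π 1 dx = π, ∫_0^π cos(nx) dx = 0, ∫_0^π sin(nx) dx = (1−(−1)^n)/n.
  u² squared terms: (2)²·∫1 dx = 4·π = 4*π;  (5)²·∫sin(2x)² dx = 25·π/2 = 25*π/2.
  u² cross terms: 2·(2)·(5)·∫1·sin(2x) dx = 20·(0) = 0.
  So ∫_0^π u² dx = 4*π + 25*π/2 + 0 = 33*π/2.
  (u')² squared terms: (10)²·∫cos(2x)² dx = 100·π/2 = 50*π.
  So ∫_0^π (u')² dx = 50*π.
||u||_{H^1}^2 = (33*π/2) + (50*π) = 133*π/2.


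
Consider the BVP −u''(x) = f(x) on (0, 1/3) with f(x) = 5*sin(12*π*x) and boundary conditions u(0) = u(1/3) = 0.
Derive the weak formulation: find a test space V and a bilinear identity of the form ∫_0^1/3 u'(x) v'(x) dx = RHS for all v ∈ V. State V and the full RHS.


V = H^1_0(0, 1/3) (so v(0) = v(1/3) = 0); weak form: ∫_0^1/3 u'v' dx = ∫_0^1/3 (5*sin(12*π*x)) v dx for all v ∈ V.

Multiply both sides by a test function v and integrate from 0 to 1/3:
  ∫_0^1/3 −u''(x) v(x) dx = ∫_0^1/3 f(x) v(x) dx.
Integrate the LHS by parts once:
  ∫_0^1/3 −u'' v dx = −[u'(x) v(x)]_0^1/3 + ∫_0^1/3 u'(x) v'(x) dx.
Thus ∫_0^1/3 u'(x) v'(x) dx = ∫_0^1/3 f(x) v(x) dx + [u'(x) v(x)]_0^1/3.
Choose V so that boundary terms are either known or forced to vanish.
u is Dirichlet: u(0) = u(1/3) = 0. Let V = H^1_0(0, 1/3); then v(0) = v(1/3) = 0, and [u' v]_0^1/3 = 0.
Weak formulation: find u (satisfying any essential BC) such that ∫_0^1/3 u'(x) v'(x) dx = ∫_0^1/3 f v dx for all v ∈ V.
Substituting f(x) = 5*sin(12*π*x), the right-hand side is ∫_0^1/3 (5*sin(12*π*x)) v dx.


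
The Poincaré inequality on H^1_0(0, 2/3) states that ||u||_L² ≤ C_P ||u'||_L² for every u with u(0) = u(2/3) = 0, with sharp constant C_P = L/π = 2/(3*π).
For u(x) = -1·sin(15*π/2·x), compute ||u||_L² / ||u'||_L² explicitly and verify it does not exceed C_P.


||u||_L² / ||u'||_L² = 2/(15*π) < C_P = 2/(3*π).

u(x) = -1·sin(15*π/2·x), so u'(x) = -15*π*cos(15*π*x/2)/2.
Writing u(x) = A·sin(kπx/L) with A = -1 and k = 5, use ∫_0^L sin²(kπx/L) dx = L/2 and ∫_0^L cos²(kπx/L) dx = L/2.
u² = 1·sin²(15*π/2·x) and (u')² = 225*π^2/4·cos²(15*π/2·x), and each of sin², cos² integrates to L/2 = 1/3 over (0, 2/3).
∫_0^2/3 u² dx = 1/3, so ||u||_L² = sqrt(3)/3.
∫_0^2/3 (u')² dx = 75*π^2/4, so ||u'||_L² = 5*sqrt(3)*π/2.
Ratio ||u||_L² / ||u'||_L² = 2/(15*π).
Sharp Poincaré constant on H^1_0(0, 2/3) is C_P = L/π = 2/(3*π), achieved by sin(3*π/2·x).
This is the k = 5 harmonic; the ratio L/(kπ) is strictly less than C_P = L/π, consistent with the sharp inequality ||u||_L² ≤ C_P ||u'||_L².


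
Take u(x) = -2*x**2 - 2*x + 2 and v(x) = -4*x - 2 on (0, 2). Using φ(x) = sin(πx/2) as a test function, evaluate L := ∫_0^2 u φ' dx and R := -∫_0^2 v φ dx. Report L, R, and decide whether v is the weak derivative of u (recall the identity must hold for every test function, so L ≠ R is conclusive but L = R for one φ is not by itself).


LHS = 24/π, RHS = 24/π. Yes, v = u' weakly.

u(x) = -2*x**2 - 2*x + 2, classical derivative u'(x) = -4*x - 2.
φ(x) = sin(πx/2), so φ'(x) = π*cos(π*x/2)/2.
Note φ(0) = φ(2) = 0, so the boundary term u·φ vanishes.
LHS = ∫_0^2 u(x) φ'(x) dx = ∫_0^2 (-π*x^2*cos(π*x/2) - π*x*cos(π*x/2) + π*cos(π*x/2)) dx. Term by term:
  ∫_0^2 π*cos(π*x/2) dx = 0;  ∫_0^2 -π*x*cos(π*x/2) dx = 8/π;  ∫_0^2 -π*x^2*cos(π*x/2) dx = 16/π.
Sum: 0 + 8/π + 16/π = 24/π.
So LHS = 24/π.
∫_0^2 v(x) φ(x) dx = ∫_0^2 (-4*x*sin(π*x/2) - 2*sin(π*x/2)) dx. Term by term:
  ∫_0^2 -2*sin(π*x/2) dx = -8/π;  ∫_0^2 -4*x*sin(π*x/2) dx = -16/π.
Sum: -8/π − 16/π = -24/π.
So RHS = -∫_0^2 v(x) φ(x) dx = 24/π.
LHS = RHS, so the identity holds for this test φ.
Moreover u is smooth here and v(x) = u'(x) = -4*x - 2 pointwise, so the identity holds for every test function. Hence v is the weak derivative of u.


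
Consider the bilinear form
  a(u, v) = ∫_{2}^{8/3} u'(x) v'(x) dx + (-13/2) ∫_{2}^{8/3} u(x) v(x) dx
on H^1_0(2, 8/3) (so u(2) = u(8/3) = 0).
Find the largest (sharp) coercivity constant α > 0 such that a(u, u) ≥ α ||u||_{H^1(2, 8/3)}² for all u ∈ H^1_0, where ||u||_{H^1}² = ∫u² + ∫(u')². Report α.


α = (-26 + 9*π^2)/(4 + 9*π^2)

Coercivity of a(·,·) on H^1_0(2, 8/3) means a(u, u) ≥ α ||u||_{H^1}² for every u ∈ H^1_0.
The interval has length L = 2/3, and Poincaré/coercivity depend only on L. Here a(u, u) = ∫(u')² + (-13/2)·∫u².
Here c = -13/2 < 0 with |c| < (π/L)² = 9*π^2/4, so coercivity still holds. The condition a(u,u) ≥ α||u||_{H^1}² reads (1−α)∫(u')² ≥ (α−c)∫u². Any admissible α is ≤ 1 (rapidly oscillating u have ∫u²/∫(u')² → 0), and α = 1 would force 0 ≥ (1−c)∫u², impossible since c < 1; so 1−α > 0. By the sharp Poincaré inequality on H^1_0 of an interval of length L, ∫(u')² ≥ (π/L)²∫u² with equality for the first sine mode sin(π(x−x₀)/L) (x₀ the left endpoint), so the inequality holds for all u iff (1−α)(π/L)² ≥ α − c, i.e. α ≤ ((π/L)² + c)/((π/L)² + 1) = (1 + c(L/π)²)/(1 + (L/π)²). (Direct route, valid since c ≤ 0: Poincaré gives c∫u² ≥ c(L/π)²∫(u')², so a(u,u) ≥ (1 + c(L/π)²)∫(u')², while ||u||_{H^1}² ≤ (1 + (L/π)²)∫(u')²; dividing yields the same α.) With (π/L)² = 9*π^2/4 and c = -13/2, the largest admissible constant is α = ((π/L)² + c)/((π/L)² + 1).
Simplifying, α = (-26 + 9*π^2)/(4 + 9*π^2).


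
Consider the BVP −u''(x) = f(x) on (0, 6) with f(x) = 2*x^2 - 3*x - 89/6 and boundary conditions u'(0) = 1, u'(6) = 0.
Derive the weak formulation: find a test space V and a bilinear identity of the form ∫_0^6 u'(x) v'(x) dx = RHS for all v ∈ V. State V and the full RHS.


V = H^1(0, 6) (v unrestricted at boundary; u is determined up to an additive constant); weak form: ∫_0^6 u'v' dx = ∫_0^6 (2*x^2 - 3*x - 89/6) v dx − v(0) for all v ∈ V.

Multiply both sides by a test function v and integrate from 0 to 6:
  ∫_0^6 −u''(x) v(x) dx = ∫_0^6 f(x) v(x) dx.
Integrate the LHS by parts once:
  ∫_0^6 −u'' v dx = −[u'(x) v(x)]_0^6 + ∫_0^6 u'(x) v'(x) dx.
Thus ∫_0^6 u'(x) v'(x) dx = ∫_0^6 f(x) v(x) dx + [u'(x) v(x)]_0^6.
Choose V so that boundary terms are either known or forced to vanish.
u has inhomogeneous Neumann u'(0) = 1, u'(6) = 0. [u' v]_0^6 = (0)·v(6) − (1)·v(0) = − v(0). Take V = H^1(0, 6); boundary term becomes part of RHS.
Weak formulation: find u (satisfying any essential BC) such that ∫_0^6 u'(x) v'(x) dx = ∫_0^6 f v dx − v(0) for all v ∈ V (Neumann data are natural BCs: they enter the RHS as boundary terms).
Substituting f(x) = 2*x^2 - 3*x - 89/6, the right-hand side is ∫_0^6 (2*x^2 - 3*x - 89/6) v dx − v(0).
Compatibility check (pure Neumann): taking v ≡ 1 ∈ V gives 0 = ∫_0^6 f dx + (0) − (1), i.e. ∫_0^6 f dx must equal u'(0) − u'(6) = 1. Indeed ∫_0^6 (2*x^2 - 3*x - 89/6) dx = 1, so the data are compatible. The solution is then unique only up to an additive constant (fix it e.g. by requiring ∫_0^6 u dx = 0).


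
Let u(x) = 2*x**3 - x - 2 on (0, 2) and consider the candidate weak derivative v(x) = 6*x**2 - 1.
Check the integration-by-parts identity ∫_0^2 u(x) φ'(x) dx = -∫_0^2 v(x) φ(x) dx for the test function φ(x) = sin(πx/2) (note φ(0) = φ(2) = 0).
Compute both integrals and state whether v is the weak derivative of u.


LHS = -44/π + 192/π^3, RHS = -44/π + 192/π^3. Yes, v = u' weakly.

u(x) = 2*x**3 - x - 2, classical derivative u'(x) = 6*x**2 - 1.
φ(x) = sin(πx/2), so φ'(x) = π*cos(π*x/2)/2.
Note φ(0) = φ(2) = 0, so the boundary term u·φ vanishes.
LHS = ∫_0^2 u(x) φ'(x) dx = ∫_0^2 (π*x^3*cos(π*x/2) - π*x*cos(π*x/2)/2 - π*cos(π*x/2)) dx. Term by term:
  ∫_0^2 -π*cos(π*x/2) dx = 0;  ∫_0^2 π*x^3*cos(π*x/2) dx = -48/π + 192/π^3;  ∫_0^2 -π*x*cos(π*x/2)/2 dx = 4/π.
Sum: 0 + -48/π + 192/π^3 + 4/π = -44/π + 192/π^3.
So LHS = -44/π + 192/π^3.
∫_0^2 v(x) φ(x) dx = ∫_0^2 (6*x^2*sin(π*x/2) - sin(π*x/2)) dx. Term by term:
  ∫_0^2 -sin(π*x/2) dx = -4/π;  ∫_0^2 6*x^2*sin(π*x/2) dx = -192/π^3 + 48/π.
Sum: -4/π + -192/π^3 + 48/π = -192/π^3 + 44/π.
So RHS = -∫_0^2 v(x) φ(x) dx = -44/π + 192/π^3.
LHS = RHS, so the identity holds for this test φ.
Moreover u is smooth here and v(x) = u'(x) = 6*x**2 - 1 pointwise, so the identity holds for every test function. Hence v is the weak derivative of u.


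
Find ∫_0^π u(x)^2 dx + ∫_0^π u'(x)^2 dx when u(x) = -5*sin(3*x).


||u||_{H^1(0,π)}^2 = 125*π

u'(x) = -15*cos(3*x).
Expand u² and (u')² and integrate term by term on (0, π), using: for integers n ≥ 1, ∫_0^π sin²(nx) dx = ∫_0^π cos²(nx) dx = π/2; for n ≠ n', ∫_0^π sin(nx)sin(n'x) dx = ∫_0^π cos(nx)cos(n'x) dx = 0; and by product-to-sum, ∫_0^π sin(nx)cos(n'x) dx = ½∫_0^π [sin((n+n')x) + sin((n−n')x)] dx, which is 0 when n+n' is even and 2n/(n²−n'²) when n+n' is odd (it need not vanish on (0, π)).
  u² squared terms: (-5)²·∫sin(3x)² dx = 25·π/2 = 25*π/2.
  So ∫_0^π u² dx = 25*π/2.
  (u')² squared terms: (-15)²·∫cos(3x)² dx = 225·π/2 = 225*π/2.
  So ∫_0^π (u')² dx = 225*π/2.
||u||_{H^1}^2 = (25*π/2) + (225*π/2) = 125*π.


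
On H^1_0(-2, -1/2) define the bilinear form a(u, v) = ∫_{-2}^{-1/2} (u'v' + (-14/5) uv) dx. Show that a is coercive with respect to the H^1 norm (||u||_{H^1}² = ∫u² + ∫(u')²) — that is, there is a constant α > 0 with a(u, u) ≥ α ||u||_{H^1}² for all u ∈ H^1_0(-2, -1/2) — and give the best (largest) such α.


α = 2*(-63 + 10*π^2)/(5*(9 + 4*π^2))

Coercivity of a(·,·) on H^1_0(-2, -1/2) means a(u, u) ≥ α ||u||_{H^1}² for every u ∈ H^1_0.
The interval has length L = 3/2, and Poincaré/coercivity depend only on L. Here a(u, u) = ∫(u')² + (-14/5)·∫u².
Here c = -14/5 < 0 with |c| < (π/L)² = 4*π^2/9, so coercivity still holds. The condition a(u,u) ≥ α||u||_{H^1}² reads (1−α)∫(u')² ≥ (α−c)∫u². Any admissible α is ≤ 1 (rapidly oscillating u have ∫u²/∫(u')² → 0), and α = 1 would force 0 ≥ (1−c)∫u², impossible since c < 1; so 1−α > 0. By the sharp Poincaré inequality on H^1_0 of an interval of length L, ∫(u')² ≥ (π/L)²∫u² with equality for the first sine mode sin(π(x−x₀)/L) (x₀ the left endpoint), so the inequality holds for all u iff (1−α)(π/L)² ≥ α − c, i.e. α ≤ ((π/L)² + c)/((π/L)² + 1) = (1 + c(L/π)²)/(1 + (L/π)²). (Direct route, valid since c ≤ 0: Poincaré gives c∫u² ≥ c(L/π)²∫(u')², so a(u,u) ≥ (1 + c(L/π)²)∫(u')², while ||u||_{H^1}² ≤ (1 + (L/π)²)∫(u')²; dividing yields the same α.) With (π/L)² = 4*π^2/9 and c = -14/5, the largest admissible constant is α = ((π/L)² + c)/((π/L)² + 1).
Simplifying, α = 2*(-63 + 10*π^2)/(5*(9 + 4*π^2)).


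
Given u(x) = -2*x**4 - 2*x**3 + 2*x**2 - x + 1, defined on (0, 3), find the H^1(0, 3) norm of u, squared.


||u||_{H^1}^2 = 1523001/35

The H^1 norm (squared) on an interval (0, L) is
  ||u||_{H^1}^2 = ∫_0^L u(x)^2 dx + ∫_0^L u'(x)^2 dx.
Compute u'(x) = -8*x**3 - 6*x**2 + 4*x - 1.
Then u(x)^2 = 4*x**8 + 8*x**7 - 4*x**6 - 4*x**5 + 4*x**4 - 8*x**3 + 5*x**2 - 2*x + 1 and u'(x)^2 = 64*x**6 + 96*x**5 - 28*x**4 - 32*x**3 + 28*x**2 - 8*x + 1.
Integrate each monomial from 0 to 3 using ∫_0^3 c·x^n dx = c·3^(n+1)/(n+1):
  ∫_0^3 u(x)^2 dx = ∫_0^3 (4*x^8 + 8*x^7 - 4*x^6 - 4*x^5 + 4*x^4 - 8*x^3 + 5*x^2 - 2*x + 1) dx. Term by term:
    ∫_0^3 4*x^8 dx = 8748;  ∫_0^3 8*x^7 dx = 6561;  ∫_0^3 -4*x^6 dx = -8748/7;
    ∫_0^3 -4*x^5 dx = -486;  ∫_0^3 4*x^4 dx = 972/5;  ∫_0^3 -8*x^3 dx = -162;
    ∫_0^3 5*x^2 dx = 45;  ∫_0^3 -2*x dx = -9;  ∫_0^3 1 dx = 3.
  Sum: 8748 + 6561 − 8748/7 − 486 + 972/5 − 162 + 45 − 9 + 3 = 477564/35.
  ∫_0^3 u'(x)^2 dx = ∫_0^3 (64*x^6 + 96*x^5 - 28*x^4 - 32*x^3 + 28*x^2 - 8*x + 1) dx. Term by term:
    ∫_0^3 64*x^6 dx = 139968/7;  ∫_0^3 96*x^5 dx = 11664;  ∫_0^3 -28*x^4 dx = -6804/5;
    ∫_0^3 -32*x^3 dx = -648;  ∫_0^3 28*x^2 dx = 252;  ∫_0^3 -8*x dx = -36;
    ∫_0^3 1 dx = 3.
  Sum: 139968/7 + 11664 − 6804/5 − 648 + 252 − 36 + 3 = 1045437/35.
Adding: ||u||_{H^1}^2 = 477564/35 + 1045437/35 = 1523001/35.


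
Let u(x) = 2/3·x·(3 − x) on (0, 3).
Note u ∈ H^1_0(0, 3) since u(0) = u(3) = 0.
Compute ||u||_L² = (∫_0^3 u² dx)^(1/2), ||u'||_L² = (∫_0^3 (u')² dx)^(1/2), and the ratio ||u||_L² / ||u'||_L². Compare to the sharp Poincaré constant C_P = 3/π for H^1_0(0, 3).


||u||_L² / ||u'||_L² = 3*sqrt(10)/10 < C_P = 3/π.

u(x) = 2/3·x·(3 − x), so u'(x) = 2 - 4*x/3.
u(x) = 2/3·x·(3 − x) vanishes at x = 0 and x = 3, so u ∈ H^1_0(0, 3). Differentiate via the product rule and integrate the resulting polynomials term by term.
  ∫_0^3 u² dx = ∫_0^3 (4*x^4/9 - 8*x^3/3 + 4*x^2) dx. Term by term:
    ∫_0^3 4*x^4/9 dx = 108/5;  ∫_0^3 -8*x^3/3 dx = -54;  ∫_0^3 4*x^2 dx = 36.
  Sum: 108/5 − 54 + 36 = 18/5.
  ∫_0^3 (u')² dx = ∫_0^3 (16*x^2/9 - 16*x/3 + 4) dx. Term by term:
    ∫_0^3 16*x^2/9 dx = 16;  ∫_0^3 -16*x/3 dx = -24;  ∫_0^3 4 dx = 12.
  Sum: 16 − 24 + 12 = 4.
∫_0^3 u² dx = 18/5, so ||u||_L² = 3*sqrt(10)/5.
∫_0^3 (u')² dx = 4, so ||u'||_L² = 2.
Ratio ||u||_L² / ||u'||_L² = 3*sqrt(10)/10.
Sharp Poincaré constant on H^1_0(0, 3) is C_P = L/π = 3/π, achieved by sin(π/3·x).
A polynomial bump cannot attain the sharp Poincaré constant (only the first sine eigenfunction does), so the ratio is strictly less than C_P, consistent with ||u||_L² ≤ C_P ||u'||_L².


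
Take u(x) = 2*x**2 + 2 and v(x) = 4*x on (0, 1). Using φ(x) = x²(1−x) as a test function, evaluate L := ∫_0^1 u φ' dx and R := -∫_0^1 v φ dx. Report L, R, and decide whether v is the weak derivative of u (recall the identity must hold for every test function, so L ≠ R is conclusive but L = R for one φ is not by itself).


LHS = -1/5, RHS = -1/5. Yes, v = u' weakly.

u(x) = 2*x**2 + 2, classical derivative u'(x) = 4*x.
φ(x) = x²(1−x), so φ'(x) = x*(2 - 3*x).
Note φ(0) = φ(1) = 0, so the boundary term u·φ vanishes.
LHS = ∫_0^1 u(x) φ'(x) dx = ∫_0^1 (-6*x^4 + 4*x^3 - 6*x^2 + 4*x) dx. Term by term:
  ∫_0^1 -6*x^4 dx = -6/5;  ∫_0^1 4*x^3 dx = 1;  ∫_0^1 -6*x^2 dx = -2;
  ∫_0^1 4*x dx = 2.
Sum: -6/5 + 1 − 2 + 2 = -1/5.
So LHS = -1/5.
∫_0^1 v(x) φ(x) dx = ∫_0^1 (-4*x^4 + 4*x^3) dx. Term by term:
  ∫_0^1 -4*x^4 dx = -4/5;  ∫_0^1 4*x^3 dx = 1.
Sum: -4/5 + 1 = 1/5.
So RHS = -∫_0^1 v(x) φ(x) dx = -1/5.
LHS = RHS, so the identity holds for this test φ.
Moreover u is smooth here and v(x) = u'(x) = 4*x pointwise, so the identity holds for every test function. Hence v is the weak derivative of u.


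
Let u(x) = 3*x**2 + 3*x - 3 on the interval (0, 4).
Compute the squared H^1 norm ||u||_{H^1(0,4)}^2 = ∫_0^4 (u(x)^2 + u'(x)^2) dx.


||u||_{H^1}^2 = 18936/5

The H^1 norm (squared) on an interval (0, L) is
  ||u||_{H^1}^2 = ∫_0^L u(x)^2 dx + ∫_0^L u'(x)^2 dx.
Compute u'(x) = 6*x + 3.
Then u(x)^2 = 9*x**4 + 18*x**3 - 9*x**2 - 18*x + 9 and u'(x)^2 = 36*x**2 + 36*x + 9.
Integrate each monomial from 0 to 4 using ∫_0^4 c·x^n dx = c·4^(n+1)/(n+1):
  ∫_0^4 u(x)^2 dx = ∫_0^4 (9*x^4 + 18*x^3 - 9*x^2 - 18*x + 9) dx. Term by term:
    ∫_0^4 9*x^4 dx = 9216/5;  ∫_0^4 18*x^3 dx = 1152;  ∫_0^4 -9*x^2 dx = -192;
    ∫_0^4 -18*x dx = -144;  ∫_0^4 9 dx = 36.
  Sum: 9216/5 + 1152 − 192 − 144 + 36 = 13476/5.
  ∫_0^4 u'(x)^2 dx = ∫_0^4 (36*x^2 + 36*x + 9) dx. Term by term:
    ∫_0^4 36*x^2 dx = 768;  ∫_0^4 36*x dx = 288;  ∫_0^4 9 dx = 36.
  Sum: 768 + 288 + 36 = 1092.
Adding: ||u||_{H^1}^2 = 13476/5 + 1092 = 18936/5.


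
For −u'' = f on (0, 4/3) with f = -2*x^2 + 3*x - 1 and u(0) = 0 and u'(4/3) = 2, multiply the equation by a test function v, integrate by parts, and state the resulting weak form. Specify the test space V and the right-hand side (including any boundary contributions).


V = {v ∈ H^1(0, 4/3) : v(0) = 0} (test functions vanish at x = 0 where u is specified); weak form: ∫_0^4/3 u'v' dx = ∫_0^4/3 (-2*x^2 + 3*x - 1) v dx + 2·v(4/3) for all v ∈ V.

Multiply both sides by a test function v and integrate from 0 to 4/3:
  ∫_0^4/3 −u''(x) v(x) dx = ∫_0^4/3 f(x) v(x) dx.
Integrate the LHS by parts once:
  ∫_0^4/3 −u'' v dx = −[u'(x) v(x)]_0^4/3 + ∫_0^4/3 u'(x) v'(x) dx.
Thus ∫_0^4/3 u'(x) v'(x) dx = ∫_0^4/3 f(x) v(x) dx + [u'(x) v(x)]_0^4/3.
Choose V so that boundary terms are either known or forced to vanish.
Mixed BC: u(0) = 0 (Dirichlet) and u'(4/3) = 2 (Neumann). Define V = {v ∈ H^1(0, 4/3) : v(0) = 0}. Then [u' v]_0^4/3 = u'(4/3)·v(4/3) − u'(0)·0 = 2·v(4/3).
Weak formulation: find u (satisfying any essential BC) such that ∫_0^4/3 u'(x) v'(x) dx = ∫_0^4/3 f v dx + 2·v(4/3) for all v ∈ V (Dirichlet at 0 absorbed into V; Neumann datum at x = 4/3 contributes the boundary term).
Substituting f(x) = -2*x^2 + 3*x - 1, the right-hand side is ∫_0^4/3 (-2*x^2 + 3*x - 1) v dx + 2·v(4/3).


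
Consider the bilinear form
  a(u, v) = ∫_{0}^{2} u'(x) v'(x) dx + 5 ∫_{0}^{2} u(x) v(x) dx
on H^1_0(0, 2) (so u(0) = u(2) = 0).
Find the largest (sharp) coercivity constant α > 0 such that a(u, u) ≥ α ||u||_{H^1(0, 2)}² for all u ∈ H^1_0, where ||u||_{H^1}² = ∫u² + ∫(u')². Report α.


α = 1

Coercivity of a(·,·) on H^1_0(0, 2) means a(u, u) ≥ α ||u||_{H^1}² for every u ∈ H^1_0.
The interval has length L = 2, and Poincaré/coercivity depend only on L. Here a(u, u) = ∫(u')² + (5)·∫u².
Here c = 5 ≥ 1, so a(u,u) = ∫(u')² + c∫u² ≥ ∫(u')² + ∫u² = ||u||_{H^1}², i.e. α = 1 works. No larger α is possible: a(u,u) ≥ α||u||_{H^1}² means (1−α)∫(u')² ≥ (α−c)∫u², and for the modes u_n = sin(nπ(x−x₀)/L) (x₀ the left endpoint) one has ∫u_n²/∫(u_n')² = (L/(nπ))² → 0, so a(u_n,u_n)/||u_n||_{H^1}² → 1. Hence the optimal constant is α = 1.
Therefore α = 1.
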